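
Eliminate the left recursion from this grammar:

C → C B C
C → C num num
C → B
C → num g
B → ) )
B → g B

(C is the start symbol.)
C is directly left-recursive. The standard transformation for
  A → A α₁ | ... | A α_m | β₁ | ... | β_n
is
  A  → β₁ A' | ... | β_n A'
  A' → α₁ A' | ... | α_m A' | ε

C → B becomes C → B C'
C → num g becomes C → num g C'
C → C B C becomes C' → B C C'
C → C num num becomes C' → num num C'
Add C' → ε

Productions for other non-terminals are unchanged:
  B → ) )
  B → g B

Resulting grammar:
C → B C'
C → num g C'
C' → B C C'
C' → num num C'
C' → ε
B → ) )
B → g B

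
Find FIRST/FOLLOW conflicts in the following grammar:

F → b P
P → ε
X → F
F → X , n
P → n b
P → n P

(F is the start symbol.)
No FIRST/FOLLOW conflicts.

A FIRST/FOLLOW conflict occurs when a non-terminal N has a nullable alternative N → β (β ⇒* ε) and another alternative N → α with FIRST(α) ∩ FOLLOW(N) ≠ ∅: on such a lookahead the parser cannot decide between expanding α and letting N vanish via β.

Nullable non-terminals: P.

P: nullable alternative(s) P → ε; FOLLOW(P) = { $, ',' }
  P → ε: FIRST \ {ε} = { } — this is the only nullable alternative, skip
  P → n b: FIRST \ {ε} = { 'n' } — disjoint from FOLLOW(P)
  P → n P: FIRST \ {ε} = { 'n' } — disjoint from FOLLOW(P)

F, X have no nullable alternative, so no FIRST/FOLLOW check is needed there.

No FIRST/FOLLOW conflicts found.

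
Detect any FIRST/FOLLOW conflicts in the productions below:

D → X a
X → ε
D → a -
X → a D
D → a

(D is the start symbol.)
Yes. X → a D with FOLLOW(X) on { 'a' }

Nullable non-terminals: X.

X: nullable alternative(s) X → ε; FOLLOW(X) = { 'a' }
  X → ε: FIRST \ {ε} = { } — this is the only nullable alternative, skip
  X → a D: FIRST \ {ε} = { 'a' } — overlaps FOLLOW(X) on { 'a' }: CONFLICT

D has no nullable alternative, so no FIRST/FOLLOW check is needed there.

So the grammar has 1 FIRST/FOLLOW conflict (marked CONFLICT above).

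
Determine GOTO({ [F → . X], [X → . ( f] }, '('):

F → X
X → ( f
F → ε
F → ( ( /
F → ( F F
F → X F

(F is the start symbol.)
{ [X → ( . f] }

GOTO(I, '(') = CLOSURE({ [A → αX.β] : [A → α.Xβ] ∈ I, X = '(' })

Items with dot before '(', with the dot advanced:
  [X → . ( f] → [X → ( . f]
Closure adds nothing (no advanced item has the dot before a non-terminal).

GOTO = { [X → ( . f] }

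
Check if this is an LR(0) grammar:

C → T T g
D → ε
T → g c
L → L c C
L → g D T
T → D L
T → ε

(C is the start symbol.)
A grammar is LR(0) if no state in the canonical LR(0) collection has:
  - both a shift item (dot before a terminal) and a complete item (shift-reduce conflict), or
  - two or more complete items (reduce-reduce conflict; the accept item [C' → C .] counts as a complete item here).

Augment with C' → C and build the canonical LR(0) collection (I0 = CLOSURE({[C' → . C]}), then GOTO on every symbol after a dot until no new states appear). It has 14 states:
  I0: { [C → . T T g], [C' → . C], [D → .], [T → . D L], [T → . g c], [T → .] }  — shift, 2 reduces
  I1: { [C' → C .] }  — accept
  I2: { [L → . L c C], [L → . g D T], [T → D . L] }  — shift
  I3: { [C → T . T g], [D → .], [T → . D L], [T → . g c], [T → .] }  — shift, 2 reduces
  I4: { [T → g . c] }  — shift
  I5: { [T → g c .] }  — reduce
  I6: { [C → T T . g] }  — shift
  I7: { [C → T T g .] }  — reduce
  I8: { [L → L . c C], [T → D L .] }  — shift, reduce
  I9: { [D → .], [L → g . D T] }  — reduce
  I10: { [D → .], [L → g D . T], [T → . D L], [T → . g c], [T → .] }  — shift, 2 reduces
  I11: { [L → g D T .] }  — reduce
  I12: { [C → . T T g], [D → .], [L → L c . C], [T → . D L], [T → . g c], [T → .] }  — shift, 2 reduces
  I13: { [L → L c C .] }  — reduce

Conflict in state I0:
  Shift-reduce conflict between [D → .] and [T → . g c]
So the grammar is NOT LR(0).

Answer: No. Shift-reduce conflict between [D → .] and [T → . g c]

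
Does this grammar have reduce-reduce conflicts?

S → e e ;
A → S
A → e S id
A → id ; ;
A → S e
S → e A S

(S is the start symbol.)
Augment with S' → S and build the canonical LR(0) collection (I0 = CLOSURE({[S' → . S]}), then GOTO on every symbol after a dot until no new states appear). It has 14 states:
  I0: { [S → . e A S], [S → . e e ;], [S' → . S] }  — shift
  I1: { [S' → S .] }  — accept
  I2: { [A → . S e], [A → . S], [A → . e S id], [A → . id ; ;], [S → . e A S], [S → . e e ;], [S → e . A S], [S → e . e ;] }  — shift
  I3: { [S → . e A S], [S → . e e ;], [S → e A . S] }  — shift
  I4: { [A → S . e], [A → S .] }  — shift, reduce
  I5: { [A → . S e], [A → . S], [A → . e S id], [A → . id ; ;], [A → e . S id], [S → . e A S], [S → . e e ;], [S → e . A S], [S → e . e ;], [S → e e . ;] }  — shift
  I6: { [A → id . ; ;] }  — shift
  I7: { [A → id ; . ;] }  — shift
  I8: { [A → id ; ; .] }  — reduce
  I9: { [S → e e ; .] }  — reduce
  I10: { [A → S . e], [A → S .], [A → e S . id] }  — shift, reduce
  I11: { [A → S e .] }  — reduce
  I12: { [A → e S id .] }  — reduce
  I13: { [S → e A S .] }  — reduce

No state contains more than one complete item.

Answer: No reduce-reduce conflicts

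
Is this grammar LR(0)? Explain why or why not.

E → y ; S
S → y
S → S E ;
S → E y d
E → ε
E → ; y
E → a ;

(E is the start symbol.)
No. Shift-reduce conflict between [E → .] and [E → . ; y]

A grammar is LR(0) if no state in the canonical LR(0) collection has:
  - both a shift item (dot before a terminal) and a complete item (shift-reduce conflict), or
  - two or more complete items (reduce-reduce conflict; the accept item [E' → E .] counts as a complete item here).

Augment with E' → E and build the canonical LR(0) collection (I0 = CLOSURE({[E' → . E]}), then GOTO on every symbol after a dot until no new states appear). It has 15 states:
  I0: { [E → . ; y], [E → . a ;], [E → . y ; S], [E → .], [E' → . E] }  — shift, reduce
  I1: { [E → ; . y] }  — shift
  I2: { [E' → E .] }  — accept
  I3: { [E → a . ;] }  — shift
  I4: { [E → y . ; S] }  — shift
  I5: { [E → . ; y], [E → . a ;], [E → . y ; S], [E → .], [E → y ; . S], [S → . E y d], [S → . S E ;], [S → . y] }  — shift, reduce
  I6: { [S → E . y d] }  — shift
  I7: { [E → . ; y], [E → . a ;], [E → . y ; S], [E → .], [E → y ; S .], [S → S . E ;] }  — shift, 2 reduces
  I8: { [E → y . ; S], [S → y .] }  — shift, reduce
  I9: { [S → S E . ;] }  — shift
  I10: { [S → S E ; .] }  — reduce
  I11: { [S → E y . d] }  — shift
  I12: { [S → E y d .] }  — reduce
  I13: { [E → a ; .] }  — reduce
  I14: { [E → ; y .] }  — reduce

Conflict in state I0:
  Shift-reduce conflict between [E → .] and [E → . ; y]
So the grammar is NOT LR(0).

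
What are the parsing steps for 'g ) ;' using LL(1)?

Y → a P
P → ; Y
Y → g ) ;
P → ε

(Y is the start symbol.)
LL(1) parsing maintains a stack (initially the start symbol over $) and the input. At each step: if the stack top is a terminal, match it against the current input token; if it is a non-terminal N, replace it with the RHS of M[N, lookahead] (the unique production whose predict set contains the lookahead).

Stack is shown with the top on the left.

Stack    Input    Action
------------------------
Y $      g ) ; $  output Y → g ) ;
g ) ; $  g ) ; $  match 'g'
) ; $    ) ; $    match ')'
; $      ; $      match ';'
$        $        accept

The string is accepted.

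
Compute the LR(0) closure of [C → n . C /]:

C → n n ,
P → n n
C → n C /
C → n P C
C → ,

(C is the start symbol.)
To compute CLOSURE, for each item [A → α.Bβ] where B is a non-terminal, add [B → .γ] for all productions B → γ; repeat for the newly added items until nothing changes.

Start with: [C → n . C /]
  [C → n . C /] has the dot before C: add [C → . n n ,], [C → . n C /], [C → . n P C], [C → . ,]
No further items can be added.

CLOSURE = { [C → . ,], [C → . n C /], [C → . n P C], [C → . n n ,], [C → n . C /] }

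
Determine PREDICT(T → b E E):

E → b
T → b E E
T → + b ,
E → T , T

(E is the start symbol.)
{ 'b' }

PREDICT(T → b E E) = (FIRST(RHS) \ {ε}) ∪ (FOLLOW(T) if ε ∈ FIRST(RHS), i.e. RHS ⇒* ε)
FIRST(b E E) = { 'b' }
ε ∉ FIRST(b E E), so FOLLOW(T) is not added.
PREDICT(T → b E E) = { 'b' }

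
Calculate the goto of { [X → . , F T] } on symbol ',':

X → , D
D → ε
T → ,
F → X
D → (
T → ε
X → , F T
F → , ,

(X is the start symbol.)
{ [F → . , ,], [F → . X], [X → , . F T], [X → . , D], [X → . , F T] }

GOTO(I, ',') = CLOSURE({ [A → αX.β] : [A → α.Xβ] ∈ I, X = ',' })

Items with dot before ',', with the dot advanced:
  [X → . , F T] → [X → , . F T]
Closure of the advanced items:
  [X → , . F T] has the dot before F: add [F → . X], [F → . , ,]
  [F → . X] has the dot before X: add [X → . , D], [X → . , F T]

GOTO = { [F → . , ,], [F → . X], [X → , . F T], [X → . , D], [X → . , F T] }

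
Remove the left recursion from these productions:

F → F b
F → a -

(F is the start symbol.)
F is directly left-recursive. The standard transformation for
  A → A α₁ | ... | A α_m | β₁ | ... | β_n
is
  A  → β₁ A' | ... | β_n A'
  A' → α₁ A' | ... | α_m A' | ε

F → a - becomes F → a - F'
F → F b becomes F' → b F'
Add F' → ε

Resulting grammar:
F → a - F'
F' → b F'
F' → ε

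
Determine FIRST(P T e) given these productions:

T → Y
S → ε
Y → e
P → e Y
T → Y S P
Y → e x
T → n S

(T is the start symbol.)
FIRST sets of the non-terminals involved (from the grammar, by fixed-point iteration):
  FIRST(P) = { 'e' }

To compute FIRST(P T e), process the symbols left to right:
Symbol P is a non-terminal. Add FIRST(P) \ {ε} = { 'e' }
P is not nullable (ε ∉ FIRST(P)), so stop here.
FIRST(P T e) = { 'e' }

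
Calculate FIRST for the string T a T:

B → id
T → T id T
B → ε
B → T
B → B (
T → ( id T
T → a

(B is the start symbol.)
FIRST sets of the non-terminals involved (from the grammar, by fixed-point iteration):
  FIRST(T) = { '(', 'a' }

To compute FIRST(T a T), process the symbols left to right:
Symbol T is a non-terminal. Add FIRST(T) \ {ε} = { '(', 'a' }
T is not nullable (ε ∉ FIRST(T)), so stop here.
FIRST(T a T) = { '(', 'a' }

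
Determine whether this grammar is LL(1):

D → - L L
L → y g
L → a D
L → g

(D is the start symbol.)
A grammar is LL(1) if for each non-terminal N with multiple productions, the predict sets of those productions are pairwise disjoint, where PREDICT(N → α) = (FIRST(α) \ {ε}) ∪ (FOLLOW(N) if α ⇒* ε).

For L:
  PREDICT(L → y g) = { 'y' }
  PREDICT(L → a D) = { 'a' }
  PREDICT(L → g) = { 'g' }
D has a single production, so nothing to check there.

All predict sets are disjoint. The grammar IS LL(1).

Answer: Yes, the grammar is LL(1).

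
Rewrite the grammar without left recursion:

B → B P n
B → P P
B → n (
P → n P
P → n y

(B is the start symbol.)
B is directly left-recursive. The standard transformation for
  A → A α₁ | ... | A α_m | β₁ | ... | β_n
is
  A  → β₁ A' | ... | β_n A'
  A' → α₁ A' | ... | α_m A' | ε

B → P P becomes B → P P B'
B → n ( becomes B → n ( B'
B → B P n becomes B' → P n B'
Add B' → ε

Productions for other non-terminals are unchanged:
  P → n P
  P → n y

Resulting grammar:
B → P P B'
B → n ( B'
B' → P n B'
B' → ε
P → n P
P → n y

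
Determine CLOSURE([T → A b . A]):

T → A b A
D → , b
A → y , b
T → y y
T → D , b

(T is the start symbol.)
To compute CLOSURE, for each item [A → α.Bβ] where B is a non-terminal, add [B → .γ] for all productions B → γ; repeat for the newly added items until nothing changes.

Start with: [T → A b . A]
  [T → A b . A] has the dot before A: add [A → . y , b]
No further items can be added.

CLOSURE = { [A → . y , b], [T → A b . A] }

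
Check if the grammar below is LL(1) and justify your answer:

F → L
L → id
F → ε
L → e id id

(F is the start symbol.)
A grammar is LL(1) if for each non-terminal N with multiple productions, the predict sets of those productions are pairwise disjoint, where PREDICT(N → α) = (FIRST(α) \ {ε}) ∪ (FOLLOW(N) if α ⇒* ε).

Relevant sets:
  FIRST(L) = { 'e', 'id' }
  FOLLOW(F) = { $ }

For F:
  PREDICT(F → L) = { 'e', 'id' }
  PREDICT(F → ε) = { $ }
For L:
  PREDICT(L → id) = { 'id' }
  PREDICT(L → e id id) = { 'e' }

All predict sets are disjoint. The grammar IS LL(1).

Answer: Yes, the grammar is LL(1).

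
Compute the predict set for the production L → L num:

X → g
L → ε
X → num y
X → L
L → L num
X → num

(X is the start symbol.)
PREDICT(L → L num) = (FIRST(RHS) \ {ε}) ∪ (FOLLOW(L) if ε ∈ FIRST(RHS), i.e. RHS ⇒* ε)
FIRST(L) = { 'num', ε }
FIRST(L num) = { 'num' }
ε ∉ FIRST(L num), so FOLLOW(L) is not added.
PREDICT(L → L num) = { 'num' }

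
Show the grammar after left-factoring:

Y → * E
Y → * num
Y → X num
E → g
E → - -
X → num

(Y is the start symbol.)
Y → * Y'
Y' → E
Y' → num
Y → X num
E → g
E → - -
X → num

Left-factoring transforms A → αβ₁ | αβ₂ into A → αA' and A' → β₁ | β₂
(α is the longest common prefix among the alternatives). Repeat until
no nonterminal has two alternatives with a common prefix.

Round 1: Y has alternatives sharing prefix '*'. Introduce Y': Y → * Y'
  Add: Y' → E
  Add: Y' → num

No remaining common prefixes — done.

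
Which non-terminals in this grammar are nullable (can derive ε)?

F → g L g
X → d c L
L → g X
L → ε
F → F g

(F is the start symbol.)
A non-terminal is nullable if it can derive ε (the empty string): either it has an ε-production, or it has a production whose right-hand side consists entirely of nullable non-terminals.

ε-productions: L → ε
So L is immediately nullable.
No further non-terminal can be added: every production for the remaining non-terminals contains a terminal or a non-nullable non-terminal.
Nullable = { 'L' }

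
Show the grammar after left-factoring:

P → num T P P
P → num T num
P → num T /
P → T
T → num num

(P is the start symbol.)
Left-factoring transforms A → αβ₁ | αβ₂ into A → αA' and A' → β₁ | β₂
(α is the longest common prefix among the alternatives). Repeat until
no nonterminal has two alternatives with a common prefix.

Round 1: P has alternatives sharing prefix 'num T'. Introduce P': P → num T P'
  Add: P' → P P
  Add: P' → num
  Add: P' → /

No remaining common prefixes — done.

Resulting grammar:
P → num T P'
P' → P P
P' → num
P' → /
P → T
T → num num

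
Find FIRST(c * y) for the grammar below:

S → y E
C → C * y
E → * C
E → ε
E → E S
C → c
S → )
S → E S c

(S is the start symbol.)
To compute FIRST(c * y), process the symbols left to right:
Symbol c is a terminal. Add 'c' and stop.
FIRST(c * y) = { 'c' }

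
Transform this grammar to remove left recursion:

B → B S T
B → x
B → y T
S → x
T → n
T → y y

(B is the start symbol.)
B is directly left-recursive. The standard transformation for
  A → A α₁ | ... | A α_m | β₁ | ... | β_n
is
  A  → β₁ A' | ... | β_n A'
  A' → α₁ A' | ... | α_m A' | ε

B → x becomes B → x B'
B → y T becomes B → y T B'
B → B S T becomes B' → S T B'
Add B' → ε

Productions for other non-terminals are unchanged:
  S → x
  T → n
  T → y y

Resulting grammar:
B → x B'
B → y T B'
B' → S T B'
B' → ε
S → x
T → n
T → y y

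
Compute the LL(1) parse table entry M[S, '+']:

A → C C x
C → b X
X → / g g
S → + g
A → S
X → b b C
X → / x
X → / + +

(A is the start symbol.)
To find M[S, '+'], we find productions for S where '+' is in the predict set (PREDICT(N → α) = (FIRST(α) \ {ε}) ∪ (FOLLOW(N) if α ⇒* ε)).

S → + g: PREDICT = { '+' }
  '+' is in predict set, so this production goes in M[S, '+']

M[S, '+'] = S → + g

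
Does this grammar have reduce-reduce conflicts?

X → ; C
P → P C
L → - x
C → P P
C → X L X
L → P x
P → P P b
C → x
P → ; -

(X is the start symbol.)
Yes — I14: [C → x .] vs [L → P x .]

Augment with X' → X and build the canonical LR(0) collection (I0 = CLOSURE({[X' → . X]}), then GOTO on every symbol after a dot until no new states appear). It has 20 states:
  I0: { [X → . ; C], [X' → . X] }  — shift
  I1: { [C → . P P], [C → . X L X], [C → . x], [P → . ; -], [P → . P C], [P → . P P b], [X → . ; C], [X → ; . C] }  — shift
  I2: { [X' → X .] }  — accept
  I3: { [C → . P P], [C → . X L X], [C → . x], [P → . ; -], [P → . P C], [P → . P P b], [P → ; . -], [X → . ; C], [X → ; . C] }  — shift
  I4: { [X → ; C .] }  — reduce
  I5: { [C → . P P], [C → . X L X], [C → . x], [C → P . P], [P → . ; -], [P → . P C], [P → . P P b], [P → P . C], [P → P . P b], [X → . ; C] }  — shift
  I6: { [C → X . L X], [L → . - x], [L → . P x], [P → . ; -], [P → . P C], [P → . P P b] }  — shift
  I7: { [C → x .] }  — reduce
  I8: { [L → - . x] }  — shift
  I9: { [P → ; . -] }  — shift
  I10: { [C → X L . X], [X → . ; C] }  — shift
  I11: { [C → . P P], [C → . X L X], [C → . x], [L → P . x], [P → . ; -], [P → . P C], [P → . P P b], [P → P . C], [P → P . P b], [X → . ; C] }  — shift
  I12: { [P → P C .] }  — reduce
  I13: { [C → . P P], [C → . X L X], [C → . x], [C → P . P], [P → . ; -], [P → . P C], [P → . P P b], [P → P . C], [P → P . P b], [P → P P . b], [X → . ; C] }  — shift
  I14: { [C → x .], [L → P x .] }  — 2 reduces
  I15: { [C → . P P], [C → . X L X], [C → . x], [C → P . P], [C → P P .], [P → . ; -], [P → . P C], [P → . P P b], [P → P . C], [P → P . P b], [P → P P . b], [X → . ; C] }  — shift, reduce
  I16: { [P → P P b .] }  — reduce
  I17: { [C → X L X .] }  — reduce
  I18: { [P → ; - .] }  — reduce
  I19: { [L → - x .] }  — reduce

I14 contains complete items [C → x .], [L → P x .] — reduce-reduce conflict.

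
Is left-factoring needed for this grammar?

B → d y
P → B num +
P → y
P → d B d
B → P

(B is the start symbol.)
No, left-factoring is not needed

Left-factoring is needed when two productions for the same non-terminal
share a common prefix on the right-hand side.

Productions for B:
  B → d y
  B → P
Productions for P:
  P → B num +
  P → y
  P → d B d

No common prefixes found.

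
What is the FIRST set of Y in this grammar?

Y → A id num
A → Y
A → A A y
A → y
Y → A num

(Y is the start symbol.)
{ 'y' }

FIRST sets of the other non-terminals involved (by the same procedure, iterated to a fixed point):
  FIRST(A) = { 'y' }

From Y → A id num:
  - A is a non-terminal: add FIRST(A) \ {ε} = { 'y' }
    A is not nullable, so stop
From Y → A num:
  - A is a non-terminal: add FIRST(A) \ {ε} = { 'y' }
    A is not nullable, so stop

Collecting: FIRST(Y) = { 'y' }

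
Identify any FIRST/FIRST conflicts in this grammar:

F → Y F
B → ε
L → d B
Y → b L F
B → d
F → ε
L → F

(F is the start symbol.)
FIRST sets of the non-terminals at (or reachable through a nullable prefix from) the front of some alternative:
  FIRST(Y) = { 'b' }
  FIRST(F) = { 'b', ε }

Productions for F:
  F → Y F: FIRST = { 'b' }
  F → ε: FIRST = { ε }
Productions for B:
  B → ε: FIRST = { ε }
  B → d: FIRST = { 'd' }
Productions for L:
  L → d B: FIRST = { 'd' }
  L → F: FIRST = { 'b', ε }
Y has only one production, so no FIRST/FIRST conflict is possible there.

All alternatives of each non-terminal have pairwise disjoint FIRST sets.

Answer: No FIRST/FIRST conflicts.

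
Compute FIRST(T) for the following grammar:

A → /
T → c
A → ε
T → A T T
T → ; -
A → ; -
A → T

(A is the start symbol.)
To compute FIRST(T), examine every production with T on the left-hand side, reading each right-hand side left to right until a non-nullable symbol is reached.

FIRST sets of the other non-terminals involved (by the same procedure, iterated to a fixed point):
  FIRST(A) = { '/', ';', 'c', ε }

From T → c:
  - c is a terminal: add 'c' and stop
From T → A T T:
  - A is a non-terminal: add FIRST(A) \ {ε} = { '/', ';', 'c' }
    A is nullable, so continue to the next symbol
  - T is the symbol being defined: contributes nothing new
    T is not nullable, so stop
From T → ; -:
  - ';' is a terminal: add ';' and stop

Collecting: FIRST(T) = { '/', ';', 'c' }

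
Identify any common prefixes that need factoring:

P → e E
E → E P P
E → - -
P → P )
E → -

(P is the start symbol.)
Yes, E has productions with common prefix '-'

Left-factoring is needed when two productions for the same non-terminal
share a common prefix on the right-hand side.

Productions for P:
  P → e E
  P → P )
Productions for E:
  E → E P P
  E → - -
  E → -

Found common prefix '-' in productions for E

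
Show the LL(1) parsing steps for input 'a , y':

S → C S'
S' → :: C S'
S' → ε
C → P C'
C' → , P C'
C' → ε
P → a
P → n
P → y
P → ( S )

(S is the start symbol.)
LL(1) parsing maintains a stack (initially the start symbol over $) and the input. At each step: if the stack top is a terminal, match it against the current input token; if it is a non-terminal N, replace it with the RHS of M[N, lookahead] (the unique production whose predict set contains the lookahead).

Stack is shown with the top on the left.

Stack        Input    Action
----------------------------
S $          a , y $  output S → C S'
C S' $       a , y $  output C → P C'
P C' S' $    a , y $  output P → a
a C' S' $    a , y $  match 'a'
C' S' $      , y $    output C' → , P C'
, P C' S' $  , y $    match ','
P C' S' $    y $      output P → y
y C' S' $    y $      match 'y'
C' S' $      $        output C' → ε
S' $         $        output S' → ε
$            $        accept

The string is accepted.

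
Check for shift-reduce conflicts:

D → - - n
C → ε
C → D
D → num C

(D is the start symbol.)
Augment with D' → D and build the canonical LR(0) collection (I0 = CLOSURE({[D' → . D]}), then GOTO on every symbol after a dot until no new states appear). It has 8 states:
  I0: { [D → . - - n], [D → . num C], [D' → . D] }  — shift
  I1: { [D → - . - n] }  — shift
  I2: { [D' → D .] }  — accept
  I3: { [C → . D], [C → .], [D → . - - n], [D → . num C], [D → num . C] }  — shift, reduce
  I4: { [D → num C .] }  — reduce
  I5: { [C → D .] }  — reduce
  I6: { [D → - - . n] }  — shift
  I7: { [D → - - n .] }  — reduce

I3 contains reduce item [C → .] and shift items [D → . - - n], [D → . num C] — shift-reduce conflict.

Answer: Yes — I3: [C → .] vs [D → . - - n]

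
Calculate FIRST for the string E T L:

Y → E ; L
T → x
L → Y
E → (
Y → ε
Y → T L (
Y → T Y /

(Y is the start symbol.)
{ '(' }

FIRST sets of the non-terminals involved (from the grammar, by fixed-point iteration):
  FIRST(E) = { '(' }

To compute FIRST(E T L), process the symbols left to right:
Symbol E is a non-terminal. Add FIRST(E) \ {ε} = { '(' }
E is not nullable (ε ∉ FIRST(E)), so stop here.
FIRST(E T L) = { '(' }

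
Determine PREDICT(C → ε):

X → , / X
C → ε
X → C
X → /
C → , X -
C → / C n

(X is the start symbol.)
{ $, '-', 'n' }

PREDICT(C → ε) = (FIRST(RHS) \ {ε}) ∪ (FOLLOW(C) if ε ∈ FIRST(RHS), i.e. RHS ⇒* ε)
The right-hand side is ε (FIRST(ε) = { ε }), so the predict set is FOLLOW(C) = { $, '-', 'n' }
PREDICT(C → ε) = { $, '-', 'n' }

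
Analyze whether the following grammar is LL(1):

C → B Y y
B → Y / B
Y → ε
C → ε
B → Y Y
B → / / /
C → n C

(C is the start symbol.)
A grammar is LL(1) if for each non-terminal N with multiple productions, the predict sets of those productions are pairwise disjoint, where PREDICT(N → α) = (FIRST(α) \ {ε}) ∪ (FOLLOW(N) if α ⇒* ε).

Relevant sets:
  FIRST(B) = { '/', ε }
  FIRST(Y) = { ε }
  FOLLOW(C) = { $ }
  FOLLOW(B) = { 'y' }

For C:
  PREDICT(C → B Y y) = { '/', 'y' }
  PREDICT(C → ε) = { $ }
  PREDICT(C → n C) = { 'n' }
For B:
  PREDICT(B → Y '/' B) = { '/' }
  PREDICT(B → Y Y) = { 'y' }
  PREDICT(B → '/' '/' '/') = { '/' }
Y has a single production, so nothing to check there.

Conflict found: Predict set conflict for B: { '/' }
The grammar is NOT LL(1).

Answer: No. Predict set conflict for B: { '/' }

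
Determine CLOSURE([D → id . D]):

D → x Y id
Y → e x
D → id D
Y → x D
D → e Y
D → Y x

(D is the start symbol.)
To compute CLOSURE, for each item [A → α.Bβ] where B is a non-terminal, add [B → .γ] for all productions B → γ; repeat for the newly added items until nothing changes.

Start with: [D → id . D]
  [D → id . D] has the dot before D: add [D → . x Y id], [D → . id D], [D → . e Y], [D → . Y x]
  [D → . Y x] has the dot before Y: add [Y → . e x], [Y → . x D]
No further items can be added.

CLOSURE = { [D → . Y x], [D → . e Y], [D → . id D], [D → . x Y id], [D → id . D], [Y → . e x], [Y → . x D] }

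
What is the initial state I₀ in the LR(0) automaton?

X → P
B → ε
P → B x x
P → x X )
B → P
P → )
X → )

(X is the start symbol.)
First, augment the grammar with X' → X
I₀ = CLOSURE({ [X' → . X] }):
  [X' → . X] has the dot before X: add [X → . P], [X → . )]
  [X → . P] has the dot before P: add [P → . B x x], [P → . x X )], [P → . )]
  [P → . B x x] has the dot before B: add [B → .], [B → . P]
No further items can be added.

I₀ = { [B → . P], [B → .], [P → . )], [P → . B x x], [P → . x X )], [X → . )], [X → . P], [X' → . X] }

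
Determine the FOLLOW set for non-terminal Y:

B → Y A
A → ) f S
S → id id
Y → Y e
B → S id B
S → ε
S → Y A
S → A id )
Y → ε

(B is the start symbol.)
{ ')', 'e' }

To compute FOLLOW(Y), find every occurrence of Y on a right-hand side N → α Y β: add FIRST(β) \ {ε}, and if β is empty or nullable also add FOLLOW(N). Iterate to a fixed point.

In B → Y A: Y is followed by A, add FIRST(A) \ {ε} = { ')' }
In Y → Y e: Y is followed by e, add FIRST(e) \ {ε} = { 'e' }
In S → Y A: Y is followed by A, add FIRST(A) \ {ε} = { ')' }

Taking the union: FOLLOW(Y) = { ')', 'e' }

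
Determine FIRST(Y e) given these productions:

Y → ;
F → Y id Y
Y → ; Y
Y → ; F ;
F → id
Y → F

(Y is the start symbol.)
FIRST sets of the non-terminals involved (from the grammar, by fixed-point iteration):
  FIRST(Y) = { ';', 'id' }

To compute FIRST(Y e), process the symbols left to right:
Symbol Y is a non-terminal. Add FIRST(Y) \ {ε} = { ';', 'id' }
Y is not nullable (ε ∉ FIRST(Y)), so stop here.
FIRST(Y e) = { ';', 'id' }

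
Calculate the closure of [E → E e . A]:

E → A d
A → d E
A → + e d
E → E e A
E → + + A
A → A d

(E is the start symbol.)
To compute CLOSURE, for each item [A → α.Bβ] where B is a non-terminal, add [B → .γ] for all productions B → γ; repeat for the newly added items until nothing changes.

Start with: [E → E e . A]
  [E → E e . A] has the dot before A: add [A → . d E], [A → . + e d], [A → . A d]
No further items can be added.

CLOSURE = { [A → . + e d], [A → . A d], [A → . d E], [E → E e . A] }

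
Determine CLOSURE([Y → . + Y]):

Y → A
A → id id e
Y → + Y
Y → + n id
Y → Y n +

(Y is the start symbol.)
{ [Y → . + Y] }

To compute CLOSURE, for each item [A → α.Bβ] where B is a non-terminal, add [B → .γ] for all productions B → γ; repeat for the newly added items until nothing changes.

Start with: [Y → . + Y]
The dot precedes the terminal '+', so nothing is added.

CLOSURE = { [Y → . + Y] }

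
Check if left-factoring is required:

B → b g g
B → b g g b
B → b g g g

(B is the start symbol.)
Yes, B has productions with common prefix 'b g g'

Left-factoring is needed when two productions for the same non-terminal
share a common prefix on the right-hand side.

Productions for B:
  B → b g g
  B → b g g b
  B → b g g g

Found common prefix 'b g g' in productions for B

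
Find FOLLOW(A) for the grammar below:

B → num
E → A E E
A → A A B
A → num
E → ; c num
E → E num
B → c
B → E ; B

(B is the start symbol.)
To compute FOLLOW(A), find every occurrence of A on a right-hand side N → α A β: add FIRST(β) \ {ε}, and if β is empty or nullable also add FOLLOW(N). Iterate to a fixed point.

In E → A E E: A is followed by E E, add FIRST(E E) \ {ε} = { ';', 'num' }
In A → A A B: A is followed by A B, add FIRST(A B) \ {ε} = { 'num' }
In A → A A B: A is followed by B, add FIRST(B) \ {ε} = { ';', 'c', 'num' }

Taking the union: FOLLOW(A) = { ';', 'c', 'num' }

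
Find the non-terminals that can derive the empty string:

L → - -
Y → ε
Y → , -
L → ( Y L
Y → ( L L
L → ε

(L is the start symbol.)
A non-terminal is nullable if it can derive ε (the empty string): either it has an ε-production, or it has a production whose right-hand side consists entirely of nullable non-terminals.

ε-productions: Y → ε, L → ε
So Y, L are immediately nullable.
Every non-terminal is now nullable.
Nullable = { 'L', 'Y' }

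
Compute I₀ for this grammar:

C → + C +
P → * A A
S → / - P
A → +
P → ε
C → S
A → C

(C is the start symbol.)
First, augment the grammar with C' → C
I₀ = CLOSURE({ [C' → . C] }):
  [C' → . C] has the dot before C: add [C → . + C +], [C → . S]
  [C → . S] has the dot before S: add [S → . / - P]
No further items can be added.

I₀ = { [C → . + C +], [C → . S], [C' → . C], [S → . / - P] }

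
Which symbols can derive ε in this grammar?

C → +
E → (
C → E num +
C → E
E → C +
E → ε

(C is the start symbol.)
{ 'C', 'E' }

ε-productions: E → ε
So E is immediately nullable.
C → E: every symbol on the right is nullable, so C is nullable too.
Every non-terminal is now nullable.
Nullable = { 'C', 'E' }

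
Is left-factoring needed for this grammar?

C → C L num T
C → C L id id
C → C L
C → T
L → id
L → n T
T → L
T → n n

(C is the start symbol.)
Left-factoring is needed when two productions for the same non-terminal
share a common prefix on the right-hand side.

Productions for C:
  C → C L num T
  C → C L id id
  C → C L
  C → T
Productions for L:
  L → id
  L → n T
Productions for T:
  T → L
  T → n n

Found common prefix 'C L' in productions for C

Answer: Yes, C has productions with common prefix 'C L'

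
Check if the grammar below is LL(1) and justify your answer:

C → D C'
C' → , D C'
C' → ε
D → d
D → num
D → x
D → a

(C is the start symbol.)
Yes, the grammar is LL(1).

A grammar is LL(1) if for each non-terminal N with multiple productions, the predict sets of those productions are pairwise disjoint, where PREDICT(N → α) = (FIRST(α) \ {ε}) ∪ (FOLLOW(N) if α ⇒* ε).

Relevant sets:
  FOLLOW(C') = { $ }

For C':
  PREDICT(C' → ',' D C') = { ',' }
  PREDICT(C' → ε) = { $ }
For D:
  PREDICT(D → d) = { 'd' }
  PREDICT(D → num) = { 'num' }
  PREDICT(D → x) = { 'x' }
  PREDICT(D → a) = { 'a' }
C has a single production, so nothing to check there.

All predict sets are disjoint. The grammar IS LL(1).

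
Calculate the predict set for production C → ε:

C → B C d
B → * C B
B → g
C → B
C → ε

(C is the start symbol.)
{ $, '*', 'd', 'g' }

PREDICT(C → ε) = (FIRST(RHS) \ {ε}) ∪ (FOLLOW(C) if ε ∈ FIRST(RHS), i.e. RHS ⇒* ε)
The right-hand side is ε (FIRST(ε) = { ε }), so the predict set is FOLLOW(C) = { $, '*', 'd', 'g' }
PREDICT(C → ε) = { $, '*', 'd', 'g' }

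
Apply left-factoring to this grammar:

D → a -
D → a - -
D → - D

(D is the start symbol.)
D → a - D'
D' → ε
D' → -
D → - D

Left-factoring transforms A → αβ₁ | αβ₂ into A → αA' and A' → β₁ | β₂
(α is the longest common prefix among the alternatives). Repeat until
no nonterminal has two alternatives with a common prefix.

Round 1: D has alternatives sharing prefix 'a -'. Introduce D': D → a - D'
  Add: D' → ε
  Add: D' → -

No remaining common prefixes — done.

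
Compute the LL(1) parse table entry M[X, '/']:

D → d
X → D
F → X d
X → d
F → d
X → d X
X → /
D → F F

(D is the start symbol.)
X → D, X → /

To find M[X, '/'], we find productions for X where '/' is in the predict set (PREDICT(N → α) = (FIRST(α) \ {ε}) ∪ (FOLLOW(N) if α ⇒* ε)).

Relevant sets:
  FIRST(D) = { '/', 'd' }

X → D: PREDICT = { '/', 'd' }
  '/' is in predict set, so this production goes in M[X, '/']
X → d: PREDICT = { 'd' }
X → d X: PREDICT = { 'd' }
X → /: PREDICT = { '/' }
  '/' is in predict set, so this production goes in M[X, '/']

M[X, '/'] = X → D, X → /  (a multiply-defined cell — the grammar is not LL(1))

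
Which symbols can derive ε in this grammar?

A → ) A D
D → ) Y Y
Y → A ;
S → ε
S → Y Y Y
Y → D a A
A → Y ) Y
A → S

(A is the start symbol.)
ε-productions: S → ε
So S is immediately nullable.
A → S: every symbol on the right is nullable, so A is nullable too.
No further non-terminal can be added: every production for the remaining non-terminals contains a terminal or a non-nullable non-terminal.
Nullable = { 'A', 'S' }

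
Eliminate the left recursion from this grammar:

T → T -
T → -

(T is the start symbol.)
T → - T'
T' → - T'
T' → ε

T is directly left-recursive. The standard transformation for
  A → A α₁ | ... | A α_m | β₁ | ... | β_n
is
  A  → β₁ A' | ... | β_n A'
  A' → α₁ A' | ... | α_m A' | ε

T → - becomes T → - T'
T → T - becomes T' → - T'
Add T' → ε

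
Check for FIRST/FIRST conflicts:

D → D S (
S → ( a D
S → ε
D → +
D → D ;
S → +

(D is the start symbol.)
A FIRST/FIRST conflict occurs when two productions N → α and N → β for the same non-terminal have FIRST(α) ∩ FIRST(β) ≠ ∅ (with ε ∈ FIRST of a nullable right-hand side, so two nullable alternatives also conflict).

FIRST sets of the non-terminals at (or reachable through a nullable prefix from) the front of some alternative:
  FIRST(D) = { '+' }

Productions for D:
  D → D S (: FIRST = { '+' }
  D → +: FIRST = { '+' }
  D → D ;: FIRST = { '+' }
Productions for S:
  S → ( a D: FIRST = { '(' }
  S → ε: FIRST = { ε }
  S → +: FIRST = { '+' }

Conflict for D: D → D S ( and D → +
  Overlap: { '+' }
Conflict for D: D → D S ( and D → D ;
  Overlap: { '+' }
Conflict for D: D → + and D → D ;
  Overlap: { '+' }

Answer: Yes. D → D S '(' / D → '+' on { '+' }; D → D S '(' / D → D ';' on { '+' }; D → '+' / D → D ';' on { '+' }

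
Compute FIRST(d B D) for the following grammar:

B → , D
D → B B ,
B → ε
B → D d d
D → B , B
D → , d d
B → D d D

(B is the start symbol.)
{ 'd' }

To compute FIRST(d B D), process the symbols left to right:
Symbol d is a terminal. Add 'd' and stop.
FIRST(d B D) = { 'd' }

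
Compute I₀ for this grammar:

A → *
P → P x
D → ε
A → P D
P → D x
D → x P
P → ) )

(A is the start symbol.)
First, augment the grammar with A' → A
I₀ = CLOSURE({ [A' → . A] }):
  [A' → . A] has the dot before A: add [A → . *], [A → . P D]
  [A → . P D] has the dot before P: add [P → . P x], [P → . D x], [P → . ) )]
  [P → . D x] has the dot before D: add [D → .], [D → . x P]
No further items can be added.

I₀ = { [A → . *], [A → . P D], [A' → . A], [D → . x P], [D → .], [P → . ) )], [P → . D x], [P → . P x] }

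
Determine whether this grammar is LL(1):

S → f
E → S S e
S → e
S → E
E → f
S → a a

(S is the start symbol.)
A grammar is LL(1) if for each non-terminal N with multiple productions, the predict sets of those productions are pairwise disjoint, where PREDICT(N → α) = (FIRST(α) \ {ε}) ∪ (FOLLOW(N) if α ⇒* ε).

Relevant sets:
  FIRST(E) = { 'a', 'e', 'f' }
  FIRST(S) = { 'a', 'e', 'f' }

For S:
  PREDICT(S → f) = { 'f' }
  PREDICT(S → e) = { 'e' }
  PREDICT(S → E) = { 'a', 'e', 'f' }
  PREDICT(S → a a) = { 'a' }
For E:
  PREDICT(E → S S e) = { 'a', 'e', 'f' }
  PREDICT(E → f) = { 'f' }

Conflict found: Predict set conflict for S: { 'f' }
The grammar is NOT LL(1).

Answer: No. Predict set conflict for S: { 'f' }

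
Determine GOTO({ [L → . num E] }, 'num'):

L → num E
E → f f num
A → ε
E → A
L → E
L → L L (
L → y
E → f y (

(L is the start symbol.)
{ [A → .], [E → . A], [E → . f f num], [E → . f y (], [L → num . E] }

GOTO(I, 'num') = CLOSURE({ [A → αX.β] : [A → α.Xβ] ∈ I, X = 'num' })

Items with dot before 'num', with the dot advanced:
  [L → . num E] → [L → num . E]
Closure of the advanced items:
  [L → num . E] has the dot before E: add [E → . f f num], [E → . A], [E → . f y (]
  [E → . A] has the dot before A: add [A → .]

GOTO = { [A → .], [E → . A], [E → . f f num], [E → . f y (], [L → num . E] }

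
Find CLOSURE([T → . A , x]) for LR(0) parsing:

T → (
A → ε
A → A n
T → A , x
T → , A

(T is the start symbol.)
{ [A → . A n], [A → .], [T → . A , x] }

To compute CLOSURE, for each item [A → α.Bβ] where B is a non-terminal, add [B → .γ] for all productions B → γ; repeat for the newly added items until nothing changes.

Start with: [T → . A , x]
  [T → . A , x] has the dot before A: add [A → .], [A → . A n]
No further items can be added.

CLOSURE = { [A → . A n], [A → .], [T → . A , x] }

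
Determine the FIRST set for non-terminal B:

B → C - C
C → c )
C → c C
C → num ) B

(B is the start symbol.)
{ 'c', 'num' }

FIRST sets of the other non-terminals involved (by the same procedure, iterated to a fixed point):
  FIRST(C) = { 'c', 'num' }

From B → C - C:
  - C is a non-terminal: add FIRST(C) \ {ε} = { 'c', 'num' }
    C is not nullable, so stop

Collecting: FIRST(B) = { 'c', 'num' }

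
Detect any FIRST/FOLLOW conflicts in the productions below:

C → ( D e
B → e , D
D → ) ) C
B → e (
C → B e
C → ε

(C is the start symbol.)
A FIRST/FOLLOW conflict occurs when a non-terminal N has a nullable alternative N → β (β ⇒* ε) and another alternative N → α with FIRST(α) ∩ FOLLOW(N) ≠ ∅: on such a lookahead the parser cannot decide between expanding α and letting N vanish via β.

Nullable non-terminals: C.
FIRST sets used below: FIRST(B) = { 'e' }

C: nullable alternative(s) C → ε; FOLLOW(C) = { $, 'e' }
  C → ( D e: FIRST \ {ε} = { '(' } — disjoint from FOLLOW(C)
  C → B e: FIRST \ {ε} = { 'e' } — overlaps FOLLOW(C) on { 'e' }: CONFLICT
  C → ε: FIRST \ {ε} = { } — this is the only nullable alternative, skip

B, D have no nullable alternative, so no FIRST/FOLLOW check is needed there.

So the grammar has 1 FIRST/FOLLOW conflict (marked CONFLICT above).

Answer: Yes. C → B e with FOLLOW(C) on { 'e' }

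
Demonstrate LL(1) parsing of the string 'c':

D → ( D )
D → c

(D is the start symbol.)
LL(1) parsing maintains a stack (initially the start symbol over $) and the input. At each step: if the stack top is a terminal, match it against the current input token; if it is a non-terminal N, replace it with the RHS of M[N, lookahead] (the unique production whose predict set contains the lookahead).

Stack is shown with the top on the left.

Stack  Input  Action
--------------------
D $    c $    output D → c
c $    c $    match 'c'
$      $      accept

The string is accepted.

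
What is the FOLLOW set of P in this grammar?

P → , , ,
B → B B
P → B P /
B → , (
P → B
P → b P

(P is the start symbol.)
{ $, '/' }

To compute FOLLOW(P), find every occurrence of P on a right-hand side N → α P β: add FIRST(β) \ {ε}, and if β is empty or nullable also add FOLLOW(N). Iterate to a fixed point.

P is the start symbol, so $ ∈ FOLLOW(P).
In P → B P /: P is followed by '/', add FIRST('/') \ {ε} = { '/' }
In P → b P: P is at the end; this adds FOLLOW(P) to itself — nothing new

Taking the union: FOLLOW(P) = { $, '/' }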